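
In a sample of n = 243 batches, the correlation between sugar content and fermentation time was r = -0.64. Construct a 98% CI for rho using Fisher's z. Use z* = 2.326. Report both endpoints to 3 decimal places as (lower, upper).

(-0.720, -0.543)

z_r = atanh(-0.64) = -0.758174;  SE = 1/√(n−3) = 1/√240 = 0.064550
z-limits: -0.758174 ± 2.326·0.064550 = -0.758174 ± 0.150143 = [-0.908317, -0.608031]
ρ-limits: (tanh -0.908317, tanh -0.608031) = (-0.720, -0.543)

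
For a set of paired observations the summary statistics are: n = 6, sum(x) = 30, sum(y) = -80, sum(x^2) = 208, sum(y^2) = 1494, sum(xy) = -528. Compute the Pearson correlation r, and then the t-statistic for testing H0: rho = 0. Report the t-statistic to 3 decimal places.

-2.793

S_xy = nΣxy − ΣxΣy = 6·(-528) − 30·(-80) = -3168 − (-2400) = -768
S_xx = nΣx² − (Σx)² = 6·208 − 30² = 1248 − 900 = 348
S_yy = nΣy² − (Σy)² = 6·1494 − (-80)² = 8964 − 6400 = 2564
r = S_xy / √(S_xx·S_yy) = -768 / √(348·2564) = -768 / √892272 = -768 / 944.6015 = -0.8130
t = r·√(n−2)/√(1−r²) = -0.8130·√4 / √(1−0.660969) = -1.626000 / 0.582264 = -2.793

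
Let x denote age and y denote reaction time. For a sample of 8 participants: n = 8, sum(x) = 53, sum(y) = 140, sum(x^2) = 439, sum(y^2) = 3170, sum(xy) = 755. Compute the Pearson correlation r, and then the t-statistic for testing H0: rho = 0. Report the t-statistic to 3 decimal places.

S_xy = nΣxy − ΣxΣy = 8·755 − 53·140 = 6040 − 7420 = -1380
S_xx = nΣx² − (Σx)² = 8·439 − 53² = 3512 − 2809 = 703
S_yy = nΣy² − (Σy)² = 8·3170 − 140² = 25360 − 19600 = 5760
r = S_xy / √(S_xx·S_yy) = -1380 / √(703·5760) = -1380 / √4049280 = -1380 / 2012.2823 = -0.6858
t = r·√(n−2)/√(1−r²) = -0.6858·√6 / √(1−0.470322) = -1.679860 / 0.727790 = -2.308

-2.308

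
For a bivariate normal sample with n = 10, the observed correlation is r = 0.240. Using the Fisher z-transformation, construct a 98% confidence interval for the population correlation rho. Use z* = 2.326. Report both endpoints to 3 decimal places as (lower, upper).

z_r = atanh(0.240) = 0.244774;  SE = 1/√(n−3) = 1/√7 = 0.377964
z-limits: 0.244774 ± 2.326·0.377964 = 0.244774 ± 0.879144 = [-0.634370, 1.123918]
ρ-limits: (tanh -0.634370, tanh 1.123918) = (-0.561, 0.809)

(-0.561, 0.809)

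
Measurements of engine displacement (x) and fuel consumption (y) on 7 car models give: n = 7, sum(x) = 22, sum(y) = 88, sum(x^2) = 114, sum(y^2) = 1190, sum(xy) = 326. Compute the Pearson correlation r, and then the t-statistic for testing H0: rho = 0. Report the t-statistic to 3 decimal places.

S_xy = nΣxy − ΣxΣy = 7·326 − 22·88 = 2282 − 1936 = 346
S_xx = nΣx² − (Σx)² = 7·114 − 22² = 798 − 484 = 314
S_yy = nΣy² − (Σy)² = 7·1190 − 88² = 8330 − 7744 = 586
r = S_xy / √(S_xx·S_yy) = 346 / √(314·586) = 346 / √184004 = 346 / 428.9569 = 0.8066
t = r·√(n−2)/√(1−r²) = 0.8066·√5 / √(1−0.650604) = 1.803612 / 0.591097 = 3.051

3.051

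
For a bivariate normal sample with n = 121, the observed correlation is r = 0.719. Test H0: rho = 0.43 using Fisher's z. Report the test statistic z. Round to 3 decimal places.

Fisher z: atanh(0.719) = 0.905572, atanh(0.43) = 0.459897
z = (z_r − z_0)·√(n−3) = (0.905572 − 0.459897)·√118 = 0.445675 · 10.862780 = 4.841

4.841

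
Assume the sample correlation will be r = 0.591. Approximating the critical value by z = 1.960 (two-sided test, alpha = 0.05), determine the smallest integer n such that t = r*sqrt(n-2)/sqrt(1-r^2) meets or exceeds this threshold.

10

Need r·√(n−2)/√(1−r²) ≥ 1.960
√(n−2) ≥ 1.960·√(1−0.349281) / 0.591 = 1.960·0.806672 / 0.591 = 2.6753
n−2 ≥ 7.1572  ⇒  n ≥ 9.1572
Smallest integer n = 10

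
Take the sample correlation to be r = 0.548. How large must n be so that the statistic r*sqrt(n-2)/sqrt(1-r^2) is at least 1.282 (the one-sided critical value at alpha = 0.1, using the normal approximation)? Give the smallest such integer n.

Need r·√(n−2)/√(1−r²) ≥ 1.282
√(n−2) ≥ 1.282·√(1−0.300304) / 0.548 = 1.282·0.836478 / 0.548 = 1.9569
n−2 ≥ 3.8295  ⇒  n ≥ 5.8295
Smallest integer n = 6

6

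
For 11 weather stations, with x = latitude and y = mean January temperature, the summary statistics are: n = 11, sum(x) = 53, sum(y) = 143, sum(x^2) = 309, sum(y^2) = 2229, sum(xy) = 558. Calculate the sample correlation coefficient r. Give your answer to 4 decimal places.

-0.9299

S_xy = nΣxy − ΣxΣy = 11·558 − 53·143 = 6138 − 7579 = -1441
S_xx = nΣx² − (Σx)² = 11·309 − 53² = 3399 − 2809 = 590
S_yy = nΣy² − (Σy)² = 11·2229 − 143² = 24519 − 20449 = 4070
r = S_xy / √(S_xx·S_yy) = -1441 / √(590·4070) = -1441 / √2401300 = -1441 / 1549.6129 = -0.9299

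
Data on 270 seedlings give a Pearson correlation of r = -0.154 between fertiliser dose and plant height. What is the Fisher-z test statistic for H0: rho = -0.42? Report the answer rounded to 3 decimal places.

z_r = atanh(-0.154) = -0.155235,  z_0 = atanh(-0.42) = -0.447692
SE = 1/√(n−3) = 1/√267 = 0.061199
z = (z_r − z_0)/SE = (-0.155235 − (-0.447692)) / 0.061199 = 0.292457 / 0.061199 = 4.779

4.779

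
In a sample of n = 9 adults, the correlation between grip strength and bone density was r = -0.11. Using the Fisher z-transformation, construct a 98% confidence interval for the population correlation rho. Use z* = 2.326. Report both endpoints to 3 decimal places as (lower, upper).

(-0.786, 0.685)

z_r = atanh(-0.11) = -0.110447;  SE = 1/√(n−3) = 1/√6 = 0.408248
z-limits: -0.110447 ± 2.326·0.408248 = -0.110447 ± 0.949585 = [-1.060032, 0.839138]
ρ-limits: (tanh -1.060032, tanh 0.839138) = (-0.786, 0.685)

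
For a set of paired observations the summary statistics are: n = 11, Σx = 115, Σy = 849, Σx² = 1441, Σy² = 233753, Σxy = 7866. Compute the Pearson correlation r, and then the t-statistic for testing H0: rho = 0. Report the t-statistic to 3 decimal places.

-0.484

Numerator: nΣxy − (Σx)(Σy) = 11·7866 − (115)(849) = -11109
Denominator: √[(nΣx²−(Σx)²)(nΣy²−(Σy)²)]
  nΣx²−(Σx)² = 11·1441 − 13225 = 2626;  nΣy²−(Σy)² = 11·233753 − 720801 = 1850482
  √(2626·1850482) = √4859365732 = 69709.1510
r = -11109 / 69709.1510 = -0.1594
t = r·√(n−2)/√(1−r²) = -0.1594·√9 / √(1−0.025408) = -0.478200 / 0.987214 = -0.484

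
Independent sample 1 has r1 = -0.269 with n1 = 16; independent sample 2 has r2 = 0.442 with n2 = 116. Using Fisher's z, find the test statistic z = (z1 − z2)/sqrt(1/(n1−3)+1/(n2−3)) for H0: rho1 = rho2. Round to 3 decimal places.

Fisher z-transforms: z1 = atanh(-0.269) = -0.275786, z2 = atanh(0.442) = 0.474714; difference d = -0.750500
Var(d) = 1/13 + 1/113 = 0.0769231 + 0.0088496 = 0.0857727
z = d/√Var(d) = -0.750500 / √0.0857727 = -0.750500 / 0.292870 = -2.563

-2.563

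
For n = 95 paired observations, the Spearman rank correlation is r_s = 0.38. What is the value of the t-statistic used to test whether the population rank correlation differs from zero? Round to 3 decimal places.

3.962

t = r_s·√(n−2) / √(1−r_s²) with r_s = 0.38, n = 95
  = 0.38·√93 / √(1 − 0.1444)
  = 0.38·9.643651 / 0.924986
  = 3.664587 / 0.924986 = 3.962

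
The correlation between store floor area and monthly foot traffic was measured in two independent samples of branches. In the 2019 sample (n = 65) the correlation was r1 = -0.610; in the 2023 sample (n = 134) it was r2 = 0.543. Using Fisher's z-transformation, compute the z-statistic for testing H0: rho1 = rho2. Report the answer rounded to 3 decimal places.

Fisher z-transforms: z1 = atanh(-0.610) = -0.708921, z2 = atanh(0.543) = 0.608400; difference d = -1.317321
Var(d) = 1/62 + 1/131 = 0.0161290 + 0.0076336 = 0.0237626
z = d/√Var(d) = -1.317321 / √0.0237626 = -1.317321 / 0.154151 = -8.546

-8.546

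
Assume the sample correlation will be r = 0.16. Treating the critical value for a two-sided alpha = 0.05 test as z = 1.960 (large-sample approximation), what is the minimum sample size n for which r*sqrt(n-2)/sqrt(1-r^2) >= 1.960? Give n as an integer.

149

Need r·√(n−2)/√(1−r²) ≥ 1.960
√(n−2) ≥ 1.960·√(1−0.0256) / 0.16 = 1.960·0.987117 / 0.16 = 12.0922
n−2 ≥ 146.2213  ⇒  n ≥ 148.2213
Smallest integer n = 149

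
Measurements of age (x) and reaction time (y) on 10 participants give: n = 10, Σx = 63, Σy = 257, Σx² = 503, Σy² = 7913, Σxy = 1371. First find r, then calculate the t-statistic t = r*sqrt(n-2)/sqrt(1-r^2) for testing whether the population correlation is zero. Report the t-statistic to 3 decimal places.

-2.525

S_xy = nΣxy − ΣxΣy = 10·1371 − 63·257 = 13710 − 16191 = -2481
S_xx = nΣx² − (Σx)² = 10·503 − 63² = 5030 − 3969 = 1061
S_yy = nΣy² − (Σy)² = 10·7913 − 257² = 79130 − 66049 = 13081
r = S_xy / √(S_xx·S_yy) = -2481 / √(1061·13081) = -2481 / √13878941 = -2481 / 3725.4451 = -0.6660
t = r·√(n−2)/√(1−r²) = -0.6660·√8 / √(1−0.443556) = -1.883732 / 0.745952 = -2.525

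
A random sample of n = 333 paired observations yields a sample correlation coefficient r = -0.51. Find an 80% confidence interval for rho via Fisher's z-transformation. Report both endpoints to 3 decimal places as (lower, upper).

(-0.560, -0.456)

z_r = atanh(-0.51) = -0.562730;  SE = 1/√(n−3) = 1/√330 = 0.055048
z-limits: -0.562730 ± 1.282·0.055048 = -0.562730 ± 0.070572 = [-0.633302, -0.492158]
ρ-limits: (tanh -0.633302, tanh -0.492158) = (-0.560, -0.456)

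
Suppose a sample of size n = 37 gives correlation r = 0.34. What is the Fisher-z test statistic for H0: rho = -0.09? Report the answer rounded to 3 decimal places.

z_r = atanh(0.34) = 0.354093,  z_0 = atanh(-0.09) = -0.090244
SE = 1/√(n−3) = 1/√34 = 0.171499
z = (z_r − z_0)/SE = (0.354093 − (-0.090244)) / 0.171499 = 0.444337 / 0.171499 = 2.591

2.591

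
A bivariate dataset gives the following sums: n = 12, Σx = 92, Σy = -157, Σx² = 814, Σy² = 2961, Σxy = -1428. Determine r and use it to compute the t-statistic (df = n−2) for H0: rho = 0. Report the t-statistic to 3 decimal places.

S_xy = nΣxy − ΣxΣy = 12·(-1428) − 92·(-157) = -17136 − (-14444) = -2692
S_xx = nΣx² − (Σx)² = 12·814 − 92² = 9768 − 8464 = 1304
S_yy = nΣy² − (Σy)² = 12·2961 − (-157)² = 35532 − 24649 = 10883
r = S_xy / √(S_xx·S_yy) = -2692 / √(1304·10883) = -2692 / √14191432 = -2692 / 3767.1517 = -0.7146
t = r·√(n−2)/√(1−r²) = -0.7146·√10 / √(1−0.510653) = -2.259764 / 0.699533 = -3.230

-3.230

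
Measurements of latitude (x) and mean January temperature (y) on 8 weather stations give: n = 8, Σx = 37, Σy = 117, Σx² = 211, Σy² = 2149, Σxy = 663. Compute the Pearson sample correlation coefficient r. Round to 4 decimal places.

Numerator: nΣxy − (Σx)(Σy) = 8·663 − (37)(117) = 975
Denominator: √[(nΣx²−(Σx)²)(nΣy²−(Σy)²)]
  nΣx²−(Σx)² = 8·211 − 1369 = 319;  nΣy²−(Σy)² = 8·2149 − 13689 = 3503
  √(319·3503) = √1117457 = 1057.0984
r = 975 / 1057.0984 = 0.9223

0.9223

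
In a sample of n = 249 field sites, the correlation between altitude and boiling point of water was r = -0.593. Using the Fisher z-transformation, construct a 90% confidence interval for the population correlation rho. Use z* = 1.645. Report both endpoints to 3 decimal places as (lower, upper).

(-0.657, -0.521)

z_r = atanh(-0.593) = -0.682281;  SE = 1/√(n−3) = 1/√246 = 0.063758
z-limits: -0.682281 ± 1.645·0.063758 = -0.682281 ± 0.104882 = [-0.787163, -0.577399]
ρ-limits: (tanh -0.787163, tanh -0.577399) = (-0.657, -0.521)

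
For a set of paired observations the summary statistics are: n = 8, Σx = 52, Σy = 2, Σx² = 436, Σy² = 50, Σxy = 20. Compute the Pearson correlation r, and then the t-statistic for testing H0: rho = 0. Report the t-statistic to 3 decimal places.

0.247

Numerator: nΣxy − (Σx)(Σy) = 8·20 − (52)(2) = 56
Denominator: √[(nΣx²−(Σx)²)(nΣy²−(Σy)²)]
  nΣx²−(Σx)² = 8·436 − 2704 = 784;  nΣy²−(Σy)² = 8·50 − 4 = 396
  √(784·396) = √310464 = 557.1930
r = 56 / 557.1930 = 0.1005
t = r·√(n−2)/√(1−r²) = 0.1005·√6 / √(1−0.010100) = 0.246174 / 0.994937 = 0.247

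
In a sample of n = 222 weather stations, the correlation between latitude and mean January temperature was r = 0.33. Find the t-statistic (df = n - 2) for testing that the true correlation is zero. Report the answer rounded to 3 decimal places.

t = r·√(n−2) / √(1−r²) with r = 0.33, n = 222
  = 0.33·√220 / √(1 − 0.1089)
  = 0.33·14.832397 / 0.943981
  = 4.894691 / 0.943981 = 5.185

5.185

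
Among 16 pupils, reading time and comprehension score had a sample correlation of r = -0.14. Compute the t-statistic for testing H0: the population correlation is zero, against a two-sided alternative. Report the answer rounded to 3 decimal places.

1 − r² = 1 − 0.0196 = 0.9804;  √(1−r²) = 0.990152
√(n−2) = √14 = 3.741657
t = r·√(n−2)/√(1−r²) = -0.14 · 3.741657 / 0.990152 = -0.529

-0.529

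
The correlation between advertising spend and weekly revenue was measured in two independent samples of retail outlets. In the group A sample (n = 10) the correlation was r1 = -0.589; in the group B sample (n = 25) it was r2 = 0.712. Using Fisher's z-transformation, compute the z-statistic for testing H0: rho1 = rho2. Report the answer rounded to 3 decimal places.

-3.612

z1 = atanh(-0.589) = -0.676133,  z2 = atanh(0.712) = 0.891229
SE = √(1/(n1−3) + 1/(n2−3)) = √(1/7 + 1/22) = √(0.1428571 + 0.0454545) = √0.1883116 = 0.433949
z = (z1 − z2)/SE = (-0.676133 − 0.891229) / 0.433949 = -1.567362 / 0.433949 = -3.612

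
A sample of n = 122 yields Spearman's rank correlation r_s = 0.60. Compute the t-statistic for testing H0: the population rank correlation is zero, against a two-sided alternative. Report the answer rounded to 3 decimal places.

8.216

1 − r_s² = 1 − 0.3600 = 0.6400;  √(1−r_s²) = 0.800000
√(n−2) = √120 = 10.954451
t = r_s·√(n−2)/√(1−r_s²) = 0.60 · 10.954451 / 0.800000 = 8.216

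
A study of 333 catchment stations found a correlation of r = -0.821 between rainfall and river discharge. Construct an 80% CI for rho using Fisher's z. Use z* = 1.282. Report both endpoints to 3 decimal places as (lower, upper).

z_r = atanh(-0.821) = -1.159878;  SE = 1/√(n−3) = 1/√330 = 0.055048
z-limits: -1.159878 ± 1.282·0.055048 = -1.159878 ± 0.070572 = [-1.230450, -1.089306]
ρ-limits: (tanh -1.230450, tanh -1.089306) = (-0.843, -0.797)

(-0.843, -0.797)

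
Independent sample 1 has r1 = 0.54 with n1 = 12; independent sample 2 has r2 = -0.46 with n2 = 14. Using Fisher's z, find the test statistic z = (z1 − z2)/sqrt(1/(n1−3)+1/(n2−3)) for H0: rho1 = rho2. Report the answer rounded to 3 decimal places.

2.451

Fisher z-transforms: z1 = atanh(0.54) = 0.604156, z2 = atanh(-0.46) = -0.497311; difference d = 1.101467
Var(d) = 1/9 + 1/11 = 0.1111111 + 0.0909091 = 0.2020202
z = d/√Var(d) = 1.101467 / √0.2020202 = 1.101467 / 0.449467 = 2.451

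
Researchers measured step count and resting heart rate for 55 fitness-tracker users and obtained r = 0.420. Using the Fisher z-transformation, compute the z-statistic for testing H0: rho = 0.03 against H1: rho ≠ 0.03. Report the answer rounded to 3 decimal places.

z_r = atanh(0.420) = 0.447692,  z_0 = atanh(0.03) = 0.030009
SE = 1/√(n−3) = 1/√52 = 0.138675
z = (z_r − z_0)/SE = (0.447692 − 0.030009) / 0.138675 = 0.417683 / 0.138675 = 3.012

3.012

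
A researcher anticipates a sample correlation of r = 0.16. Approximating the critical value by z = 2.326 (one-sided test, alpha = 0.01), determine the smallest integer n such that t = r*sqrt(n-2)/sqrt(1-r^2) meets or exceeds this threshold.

208

r√(n−2)/√(1−r²) ≥ 2.326  ⇔  n−2 ≥ (2.326)²·(1−r²)/r²
(1−r²)/r² = (1−0.0256)/0.0256 = 38.0625
n ≥ 2 + 5.410276·38.0625 = 2 + 205.9286 = 207.9286
⌈207.9286⌉ = 208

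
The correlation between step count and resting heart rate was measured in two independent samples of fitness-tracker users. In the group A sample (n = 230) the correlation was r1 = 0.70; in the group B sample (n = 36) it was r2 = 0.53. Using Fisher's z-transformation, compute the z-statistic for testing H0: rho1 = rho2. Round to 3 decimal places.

Fisher z-transforms: z1 = atanh(0.70) = 0.867301, z2 = atanh(0.53) = 0.590145; difference d = 0.277156
Var(d) = 1/227 + 1/33 = 0.0044053 + 0.0303030 = 0.0347083
z = d/√Var(d) = 0.277156 / √0.0347083 = 0.277156 / 0.186302 = 1.488

1.488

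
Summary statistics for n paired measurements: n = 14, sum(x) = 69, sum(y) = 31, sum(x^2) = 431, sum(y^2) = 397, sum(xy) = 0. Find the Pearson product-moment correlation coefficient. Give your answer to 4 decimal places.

-0.8842

Numerator: nΣxy − (Σx)(Σy) = 14·0 − (69)(31) = -2139
Denominator: √[(nΣx²−(Σx)²)(nΣy²−(Σy)²)]
  nΣx²−(Σx)² = 14·431 − 4761 = 1273;  nΣy²−(Σy)² = 14·397 − 961 = 4597
  √(1273·4597) = √5851981 = 2419.0868
r = -2139 / 2419.0868 = -0.8842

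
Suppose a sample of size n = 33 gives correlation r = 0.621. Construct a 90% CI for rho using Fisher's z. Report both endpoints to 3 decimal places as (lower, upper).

z_r = atanh(0.621) = 0.726631;  SE = 1/√(n−3) = 1/√30 = 0.182574
z-limits: 0.726631 ± 1.645·0.182574 = 0.726631 ± 0.300334 = [0.426297, 1.026965]
ρ-limits: (tanh 0.426297, tanh 1.026965) = (0.402, 0.773)

(0.402, 0.773)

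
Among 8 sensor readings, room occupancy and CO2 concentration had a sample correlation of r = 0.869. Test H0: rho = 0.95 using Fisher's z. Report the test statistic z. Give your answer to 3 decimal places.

-1.124

z_r = atanh(0.869) = 1.328981,  z_0 = atanh(0.95) = 1.831781
SE = 1/√(n−3) = 1/√5 = 0.447214
z = (z_r − z_0)/SE = (1.328981 − 1.831781) / 0.447214 = -0.502800 / 0.447214 = -1.124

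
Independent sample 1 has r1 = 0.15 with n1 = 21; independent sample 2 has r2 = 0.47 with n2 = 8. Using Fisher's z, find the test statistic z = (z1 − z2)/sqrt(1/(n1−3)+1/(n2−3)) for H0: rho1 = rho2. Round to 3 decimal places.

z1 = atanh(0.15) = 0.151140,  z2 = atanh(0.47) = 0.510070
SE = √(1/(n1−3) + 1/(n2−3)) = √(1/18 + 1/5) = √(0.0555556 + 0.2000000) = √0.2555556 = 0.505525
z = (z1 − z2)/SE = (0.151140 − 0.510070) / 0.505525 = -0.358930 / 0.505525 = -0.710

-0.710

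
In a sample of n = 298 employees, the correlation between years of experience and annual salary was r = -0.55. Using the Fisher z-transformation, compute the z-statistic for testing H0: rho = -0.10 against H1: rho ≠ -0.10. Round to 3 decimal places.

-8.898

z_r = atanh(-0.55) = -0.618381,  z_0 = atanh(-0.10) = -0.100335
SE = 1/√(n−3) = 1/√295 = 0.058222
z = (z_r − z_0)/SE = (-0.618381 − (-0.100335)) / 0.058222 = -0.518046 / 0.058222 = -8.898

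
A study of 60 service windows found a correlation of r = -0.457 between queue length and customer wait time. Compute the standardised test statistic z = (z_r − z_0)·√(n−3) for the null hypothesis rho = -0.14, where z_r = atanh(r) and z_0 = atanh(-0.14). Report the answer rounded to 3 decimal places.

-2.662

z_r = atanh(-0.457) = -0.493513,  z_0 = atanh(-0.14) = -0.140926
SE = 1/√(n−3) = 1/√57 = 0.132453
z = (z_r − z_0)/SE = (-0.493513 − (-0.140926)) / 0.132453 = -0.352587 / 0.132453 = -2.662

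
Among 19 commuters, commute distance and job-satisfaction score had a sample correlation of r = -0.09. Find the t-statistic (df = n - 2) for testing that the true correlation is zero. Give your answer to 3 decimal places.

-0.373

t = r·√(n−2) / √(1−r²) with r = -0.09, n = 19
  = -0.09·√17 / √(1 − 0.0081)
  = -0.09·4.123106 / 0.995942
  = -0.371080 / 0.995942 = -0.373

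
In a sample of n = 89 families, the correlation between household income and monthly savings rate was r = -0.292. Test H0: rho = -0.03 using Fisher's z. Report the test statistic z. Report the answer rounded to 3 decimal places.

-2.511

z_r = atanh(-0.292) = -0.300751,  z_0 = atanh(-0.03) = -0.030009
SE = 1/√(n−3) = 1/√86 = 0.107833
z = (z_r − z_0)/SE = (-0.300751 − (-0.030009)) / 0.107833 = -0.270742 / 0.107833 = -2.511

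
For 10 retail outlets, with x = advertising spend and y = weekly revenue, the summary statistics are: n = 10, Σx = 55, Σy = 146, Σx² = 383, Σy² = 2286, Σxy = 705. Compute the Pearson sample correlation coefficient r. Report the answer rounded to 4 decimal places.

Numerator: nΣxy − (Σx)(Σy) = 10·705 − (55)(146) = -980
Denominator: √[(nΣx²−(Σx)²)(nΣy²−(Σy)²)]
  nΣx²−(Σx)² = 10·383 − 3025 = 805;  nΣy²−(Σy)² = 10·2286 − 21316 = 1544
  √(805·1544) = √1242920 = 1114.8632
r = -980 / 1114.8632 = -0.8790

-0.8790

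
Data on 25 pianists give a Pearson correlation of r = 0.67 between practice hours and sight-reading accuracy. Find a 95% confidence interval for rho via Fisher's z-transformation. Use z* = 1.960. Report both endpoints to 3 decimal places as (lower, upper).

Fisher z: z_r = atanh(r) = ½·ln((1+0.67)/(1−0.67)) = 0.810743
SE(z) = 1/√(n−3) = 1/√22 = 0.213201
95% ⇒ z* = 1.960; margin = 1.960·0.213201 = 0.417874
CI on z-scale: (0.392869, 1.228617)
Back-transform: tanh(0.392869) = 0.373831, tanh(1.228617) = 0.842178

(0.374, 0.842)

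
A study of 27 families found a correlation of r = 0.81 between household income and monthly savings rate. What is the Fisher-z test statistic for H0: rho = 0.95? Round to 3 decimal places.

-3.453

z_r = atanh(0.81) = 1.127029,  z_0 = atanh(0.95) = 1.831781
SE = 1/√(n−3) = 1/√24 = 0.204124
z = (z_r − z_0)/SE = (1.127029 − 1.831781) / 0.204124 = -0.704752 / 0.204124 = -3.453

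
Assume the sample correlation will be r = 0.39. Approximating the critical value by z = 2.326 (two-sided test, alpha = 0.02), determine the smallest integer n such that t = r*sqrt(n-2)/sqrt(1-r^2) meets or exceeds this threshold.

r√(n−2)/√(1−r²) ≥ 2.326  ⇔  n−2 ≥ (2.326)²·(1−r²)/r²
(1−r²)/r² = (1−0.1521)/0.1521 = 5.5746
n ≥ 2 + 5.410276·5.5746 = 2 + 30.1601 = 32.1601
⌈32.1601⌉ = 33

33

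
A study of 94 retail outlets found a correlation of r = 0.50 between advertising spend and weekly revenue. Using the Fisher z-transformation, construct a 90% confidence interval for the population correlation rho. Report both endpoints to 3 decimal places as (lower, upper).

z_r = atanh(0.50) = 0.549306;  SE = 1/√(n−3) = 1/√91 = 0.104828
z-limits: 0.549306 ± 1.645·0.104828 = 0.549306 ± 0.172442 = [0.376864, 0.721748]
ρ-limits: (tanh 0.376864, tanh 0.721748) = (0.360, 0.618)

(0.360, 0.618)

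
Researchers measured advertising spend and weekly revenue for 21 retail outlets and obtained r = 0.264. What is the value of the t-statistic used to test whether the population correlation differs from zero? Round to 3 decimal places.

1 − r² = 1 − 0.069696 = 0.930304;  √(1−r²) = 0.964523
√(n−2) = √19 = 4.358899
t = r·√(n−2)/√(1−r²) = 0.264 · 4.358899 / 0.964523 = 1.193

1.193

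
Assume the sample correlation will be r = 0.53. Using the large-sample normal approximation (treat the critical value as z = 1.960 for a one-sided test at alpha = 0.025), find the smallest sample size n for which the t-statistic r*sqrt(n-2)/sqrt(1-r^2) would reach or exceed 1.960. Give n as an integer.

12

r√(n−2)/√(1−r²) ≥ 1.960  ⇔  n−2 ≥ (1.960)²·(1−r²)/r²
(1−r²)/r² = (1−0.2809)/0.2809 = 2.5600
n ≥ 2 + 3.8416·2.5600 = 2 + 9.8345 = 11.8345
⌈11.8345⌉ = 12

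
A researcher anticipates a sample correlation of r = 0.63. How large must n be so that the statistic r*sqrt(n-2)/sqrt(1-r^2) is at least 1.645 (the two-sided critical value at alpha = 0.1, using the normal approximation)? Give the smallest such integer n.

Need r·√(n−2)/√(1−r²) ≥ 1.645
√(n−2) ≥ 1.645·√(1−0.3969) / 0.63 = 1.645·0.776595 / 0.63 = 2.0278
n−2 ≥ 4.1120  ⇒  n ≥ 6.1120
Smallest integer n = 7

7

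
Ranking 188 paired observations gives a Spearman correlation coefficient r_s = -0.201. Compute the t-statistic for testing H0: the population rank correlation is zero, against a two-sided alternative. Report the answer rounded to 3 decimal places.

-2.798

t = r_s·√(n−2) / √(1−r_s²) with r_s = -0.201, n = 188
  = -0.201·√186 / √(1 − 0.040401)
  = -0.201·13.638182 / 0.979591
  = -2.741275 / 0.979591 = -2.798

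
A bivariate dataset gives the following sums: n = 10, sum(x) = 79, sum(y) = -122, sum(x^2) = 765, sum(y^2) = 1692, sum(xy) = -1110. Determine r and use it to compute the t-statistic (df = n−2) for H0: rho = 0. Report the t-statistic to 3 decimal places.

-4.836

Numerator: nΣxy − (Σx)(Σy) = 10·(-1110) − (79)(-122) = -1462
Denominator: √[(nΣx²−(Σx)²)(nΣy²−(Σy)²)]
  nΣx²−(Σx)² = 10·765 − 6241 = 1409;  nΣy²−(Σy)² = 10·1692 − 14884 = 2036
  √(1409·2036) = √2868724 = 1693.7308
r = -1462 / 1693.7308 = -0.8632
t = r·√(n−2)/√(1−r²) = -0.8632·√8 / √(1−0.745114) = -2.441498 / 0.504862 = -4.836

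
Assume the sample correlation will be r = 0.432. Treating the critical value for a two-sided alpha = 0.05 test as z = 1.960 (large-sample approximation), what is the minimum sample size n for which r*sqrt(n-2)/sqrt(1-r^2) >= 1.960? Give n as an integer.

19

r√(n−2)/√(1−r²) ≥ 1.960  ⇔  n−2 ≥ (1.960)²·(1−r²)/r²
(1−r²)/r² = (1−0.186624)/0.186624 = 4.3584
n ≥ 2 + 3.8416·4.3584 = 2 + 16.7432 = 18.7432
⌈18.7432⌉ = 19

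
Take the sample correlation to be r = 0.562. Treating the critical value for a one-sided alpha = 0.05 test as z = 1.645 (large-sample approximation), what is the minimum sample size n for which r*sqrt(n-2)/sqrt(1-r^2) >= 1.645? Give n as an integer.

r√(n−2)/√(1−r²) ≥ 1.645  ⇔  n−2 ≥ (1.645)²·(1−r²)/r²
(1−r²)/r² = (1−0.315844)/0.315844 = 2.1661
n ≥ 2 + 2.706025·2.1661 = 2 + 5.8615 = 7.8615
⌈7.8615⌉ = 8

8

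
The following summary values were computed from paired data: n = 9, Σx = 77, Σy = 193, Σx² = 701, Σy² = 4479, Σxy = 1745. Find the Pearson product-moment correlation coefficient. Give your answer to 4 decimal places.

0.7824

S_xy = nΣxy − ΣxΣy = 9·1745 − 77·193 = 15705 − 14861 = 844
S_xx = nΣx² − (Σx)² = 9·701 − 77² = 6309 − 5929 = 380
S_yy = nΣy² − (Σy)² = 9·4479 − 193² = 40311 − 37249 = 3062
r = S_xy / √(S_xx·S_yy) = 844 / √(380·3062) = 844 / √1163560 = 844 / 1078.6844 = 0.7824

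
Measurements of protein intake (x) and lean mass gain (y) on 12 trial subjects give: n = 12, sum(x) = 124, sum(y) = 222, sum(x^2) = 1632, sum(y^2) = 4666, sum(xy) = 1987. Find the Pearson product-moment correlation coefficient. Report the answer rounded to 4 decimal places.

-0.6934

Numerator: nΣxy − (Σx)(Σy) = 12·1987 − (124)(222) = -3684
Denominator: √[(nΣx²−(Σx)²)(nΣy²−(Σy)²)]
  nΣx²−(Σx)² = 12·1632 − 15376 = 4208;  nΣy²−(Σy)² = 12·4666 − 49284 = 6708
  √(4208·6708) = √28227264 = 5312.9337
r = -3684 / 5312.9337 = -0.6934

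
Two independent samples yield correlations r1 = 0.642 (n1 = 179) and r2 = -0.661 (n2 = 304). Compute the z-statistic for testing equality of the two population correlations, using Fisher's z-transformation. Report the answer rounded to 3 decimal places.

z1 = atanh(0.642) = 0.761569,  z2 = atanh(-0.661) = -0.794588
SE = √(1/(n1−3) + 1/(n2−3)) = √(1/176 + 1/301) = √(0.0056818 + 0.0033223) = √0.0090041 = 0.094890
z = (z1 − z2)/SE = (0.761569 − (-0.794588)) / 0.094890 = 1.556157 / 0.094890 = 16.400

16.400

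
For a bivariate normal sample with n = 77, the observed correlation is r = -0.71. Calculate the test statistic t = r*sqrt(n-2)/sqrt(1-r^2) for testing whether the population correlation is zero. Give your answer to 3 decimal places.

-8.732

1 − r² = 1 − 0.5041 = 0.4959;  √(1−r²) = 0.704202
√(n−2) = √75 = 8.660254
t = r·√(n−2)/√(1−r²) = -0.71 · 8.660254 / 0.704202 = -8.732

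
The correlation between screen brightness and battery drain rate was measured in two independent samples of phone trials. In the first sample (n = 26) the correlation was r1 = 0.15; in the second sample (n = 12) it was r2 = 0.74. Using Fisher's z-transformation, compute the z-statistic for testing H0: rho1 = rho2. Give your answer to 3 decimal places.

Fisher z-transforms: z1 = atanh(0.15) = 0.151140, z2 = atanh(0.74) = 0.950479; difference d = -0.799339
Var(d) = 1/23 + 1/9 = 0.0434783 + 0.1111111 = 0.1545894
z = d/√Var(d) = -0.799339 / √0.1545894 = -0.799339 / 0.393179 = -2.033

-2.033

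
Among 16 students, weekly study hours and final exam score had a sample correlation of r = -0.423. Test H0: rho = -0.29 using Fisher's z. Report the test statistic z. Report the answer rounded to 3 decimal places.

-0.551

z_r = atanh(-0.423) = -0.451340,  z_0 = atanh(-0.29) = -0.298566
SE = 1/√(n−3) = 1/√13 = 0.277350
z = (z_r − z_0)/SE = (-0.451340 − (-0.298566)) / 0.277350 = -0.152774 / 0.277350 = -0.551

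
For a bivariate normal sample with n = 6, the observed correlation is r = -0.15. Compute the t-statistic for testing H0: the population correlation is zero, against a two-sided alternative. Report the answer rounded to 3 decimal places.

-0.303

1 − r² = 1 − 0.0225 = 0.9775;  √(1−r²) = 0.988686
√(n−2) = √4 = 2.000000
t = r·√(n−2)/√(1−r²) = -0.15 · 2.000000 / 0.988686 = -0.303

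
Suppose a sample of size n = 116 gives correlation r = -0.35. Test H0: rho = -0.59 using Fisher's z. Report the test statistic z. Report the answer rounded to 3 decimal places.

z_r = atanh(-0.35) = -0.365444,  z_0 = atanh(-0.59) = -0.677666
SE = 1/√(n−3) = 1/√113 = 0.094072
z = (z_r − z_0)/SE = (-0.365444 − (-0.677666)) / 0.094072 = 0.312222 / 0.094072 = 3.319

3.319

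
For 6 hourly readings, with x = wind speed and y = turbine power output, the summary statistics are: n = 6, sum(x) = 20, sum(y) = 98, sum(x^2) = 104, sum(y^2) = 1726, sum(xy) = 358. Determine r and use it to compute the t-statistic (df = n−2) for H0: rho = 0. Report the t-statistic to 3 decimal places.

1.031

S_xy = nΣxy − ΣxΣy = 6·358 − 20·98 = 2148 − 1960 = 188
S_xx = nΣx² − (Σx)² = 6·104 − 20² = 624 − 400 = 224
S_yy = nΣy² − (Σy)² = 6·1726 − 98² = 10356 − 9604 = 752
r = S_xy / √(S_xx·S_yy) = 188 / √(224·752) = 188 / √168448 = 188 / 410.4242 = 0.4581
t = r·√(n−2)/√(1−r²) = 0.4581·√4 / √(1−0.209856) = 0.916200 / 0.888900 = 1.031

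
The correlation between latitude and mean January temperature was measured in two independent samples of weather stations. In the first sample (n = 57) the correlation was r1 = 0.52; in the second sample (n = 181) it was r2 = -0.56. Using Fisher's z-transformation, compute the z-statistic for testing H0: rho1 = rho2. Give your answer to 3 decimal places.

7.783

Fisher z-transforms: z1 = atanh(0.52) = 0.576340, z2 = atanh(-0.56) = -0.632833; difference d = 1.209173
Var(d) = 1/54 + 1/178 = 0.0185185 + 0.0056180 = 0.0241365
z = d/√Var(d) = 1.209173 / √0.0241365 = 1.209173 / 0.155359 = 7.783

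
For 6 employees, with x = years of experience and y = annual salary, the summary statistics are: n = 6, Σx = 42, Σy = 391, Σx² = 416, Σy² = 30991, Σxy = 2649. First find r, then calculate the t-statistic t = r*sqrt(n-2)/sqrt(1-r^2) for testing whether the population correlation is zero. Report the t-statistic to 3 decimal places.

-0.216

S_xy = nΣxy − ΣxΣy = 6·2649 − 42·391 = 15894 − 16422 = -528
S_xx = nΣx² − (Σx)² = 6·416 − 42² = 2496 − 1764 = 732
S_yy = nΣy² − (Σy)² = 6·30991 − 391² = 185946 − 152881 = 33065
r = S_xy / √(S_xx·S_yy) = -528 / √(732·33065) = -528 / √24203580 = -528 / 4919.7134 = -0.1073
t = r·√(n−2)/√(1−r²) = -0.1073·√4 / √(1−0.011513) = -0.214600 / 0.994227 = -0.216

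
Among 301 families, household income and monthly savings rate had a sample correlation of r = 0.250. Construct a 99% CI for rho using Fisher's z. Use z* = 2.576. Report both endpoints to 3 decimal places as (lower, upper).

Fisher z: z_r = atanh(r) = ½·ln((1+0.250)/(1−0.250)) = 0.255413
SE(z) = 1/√(n−3) = 1/√298 = 0.057928
99% ⇒ z* = 2.576; margin = 2.576·0.057928 = 0.149223
CI on z-scale: (0.106190, 0.404636)
Back-transform: tanh(0.106190) = 0.105793, tanh(0.404636) = 0.383909

(0.106, 0.384)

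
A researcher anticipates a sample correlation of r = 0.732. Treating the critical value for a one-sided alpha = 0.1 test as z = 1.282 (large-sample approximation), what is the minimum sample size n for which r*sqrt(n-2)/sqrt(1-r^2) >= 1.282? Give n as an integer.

4

Need r·√(n−2)/√(1−r²) ≥ 1.282
√(n−2) ≥ 1.282·√(1−0.535824) / 0.732 = 1.282·0.681305 / 0.732 = 1.1932
n−2 ≥ 1.4237  ⇒  n ≥ 3.4237
Smallest integer n = 4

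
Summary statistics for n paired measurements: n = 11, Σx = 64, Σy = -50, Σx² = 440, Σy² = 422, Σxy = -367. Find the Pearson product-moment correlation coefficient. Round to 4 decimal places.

S_xy = nΣxy − ΣxΣy = 11·(-367) − 64·(-50) = -4037 − (-3200) = -837
S_xx = nΣx² − (Σx)² = 11·440 − 64² = 4840 − 4096 = 744
S_yy = nΣy² − (Σy)² = 11·422 − (-50)² = 4642 − 2500 = 2142
r = S_xy / √(S_xx·S_yy) = -837 / √(744·2142) = -837 / √1593648 = -837 / 1262.3977 = -0.6630

-0.6630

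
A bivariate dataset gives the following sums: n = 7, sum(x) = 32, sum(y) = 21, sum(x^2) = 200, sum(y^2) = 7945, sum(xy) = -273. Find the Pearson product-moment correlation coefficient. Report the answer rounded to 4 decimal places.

Numerator: nΣxy − (Σx)(Σy) = 7·(-273) − (32)(21) = -2583
Denominator: √[(nΣx²−(Σx)²)(nΣy²−(Σy)²)]
  nΣx²−(Σx)² = 7·200 − 1024 = 376;  nΣy²−(Σy)² = 7·7945 − 441 = 55174
  √(376·55174) = √20745424 = 4554.7145
r = -2583 / 4554.7145 = -0.5671

-0.5671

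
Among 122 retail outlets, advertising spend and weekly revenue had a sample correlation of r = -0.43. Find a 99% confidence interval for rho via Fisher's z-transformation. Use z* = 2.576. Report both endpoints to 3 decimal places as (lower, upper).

Fisher z: z_r = atanh(r) = ½·ln((1+(-0.43))/(1−(-0.43))) = -0.459897
SE(z) = 1/√(n−3) = 1/√119 = 0.091670
99% ⇒ z* = 2.576; margin = 2.576·0.091670 = 0.236142
CI on z-scale: (-0.696039, -0.223755)
Back-transform: tanh(-0.696039) = -0.601848, tanh(-0.223755) = -0.220094

(-0.602, -0.220)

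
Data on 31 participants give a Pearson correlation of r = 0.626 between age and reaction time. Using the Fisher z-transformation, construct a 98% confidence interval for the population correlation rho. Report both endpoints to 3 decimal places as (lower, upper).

z_r = atanh(0.626) = 0.734811;  SE = 1/√(n−3) = 1/√28 = 0.188982
z-limits: 0.734811 ± 2.326·0.188982 = 0.734811 ± 0.439572 = [0.295239, 1.174383]
ρ-limits: (tanh 0.295239, tanh 1.174383) = (0.287, 0.826)

(0.287, 0.826)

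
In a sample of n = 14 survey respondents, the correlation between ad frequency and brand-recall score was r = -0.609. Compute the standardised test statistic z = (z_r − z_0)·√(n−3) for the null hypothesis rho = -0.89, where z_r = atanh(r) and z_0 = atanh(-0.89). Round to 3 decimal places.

z_r = atanh(-0.609) = -0.707330,  z_0 = atanh(-0.89) = -1.421926
SE = 1/√(n−3) = 1/√11 = 0.301511
z = (z_r − z_0)/SE = (-0.707330 − (-1.421926)) / 0.301511 = 0.714596 / 0.301511 = 2.370

2.370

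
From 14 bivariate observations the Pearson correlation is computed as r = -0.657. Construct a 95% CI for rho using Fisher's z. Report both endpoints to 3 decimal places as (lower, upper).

z_r = atanh(-0.657) = -0.787517;  SE = 1/√(n−3) = 1/√11 = 0.301511
z-limits: -0.787517 ± 1.960·0.301511 = -0.787517 ± 0.590962 = [-1.378479, -0.196555]
ρ-limits: (tanh -1.378479, tanh -0.196555) = (-0.881, -0.194)

(-0.881, -0.194)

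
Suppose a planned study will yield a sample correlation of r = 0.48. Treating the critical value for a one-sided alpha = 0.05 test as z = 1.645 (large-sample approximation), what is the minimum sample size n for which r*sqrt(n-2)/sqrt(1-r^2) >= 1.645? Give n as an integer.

Need r·√(n−2)/√(1−r²) ≥ 1.645
√(n−2) ≥ 1.645·√(1−0.2304) / 0.48 = 1.645·0.877268 / 0.48 = 3.0065
n−2 ≥ 9.0390  ⇒  n ≥ 11.0390
Smallest integer n = 12

12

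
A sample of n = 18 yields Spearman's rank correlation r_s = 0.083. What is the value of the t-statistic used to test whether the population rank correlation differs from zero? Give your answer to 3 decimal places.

1 − r_s² = 1 − 0.006889 = 0.993111;  √(1−r_s²) = 0.996550
√(n−2) = √16 = 4.000000
t = r_s·√(n−2)/√(1−r_s²) = 0.083 · 4.000000 / 0.996550 = 0.333

0.333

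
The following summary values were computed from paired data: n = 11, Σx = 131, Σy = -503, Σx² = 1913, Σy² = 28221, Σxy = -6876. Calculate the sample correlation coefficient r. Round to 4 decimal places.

Numerator: nΣxy − (Σx)(Σy) = 11·(-6876) − (131)(-503) = -9743
Denominator: √[(nΣx²−(Σx)²)(nΣy²−(Σy)²)]
  nΣx²−(Σx)² = 11·1913 − 17161 = 3882;  nΣy²−(Σy)² = 11·28221 − 253009 = 57422
  √(3882·57422) = √222912204 = 14930.2446
r = -9743 / 14930.2446 = -0.6526

-0.6526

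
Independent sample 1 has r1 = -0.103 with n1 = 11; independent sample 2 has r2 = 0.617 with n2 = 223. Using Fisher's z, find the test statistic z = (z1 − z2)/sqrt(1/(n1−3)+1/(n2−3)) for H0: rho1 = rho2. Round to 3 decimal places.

z1 = atanh(-0.103) = -0.103367,  z2 = atanh(0.617) = 0.720146
SE = √(1/(n1−3) + 1/(n2−3)) = √(1/8 + 1/220) = √(0.1250000 + 0.0045455) = √0.1295455 = 0.359924
z = (z1 − z2)/SE = (-0.103367 − 0.720146) / 0.359924 = -0.823513 / 0.359924 = -2.288

-2.288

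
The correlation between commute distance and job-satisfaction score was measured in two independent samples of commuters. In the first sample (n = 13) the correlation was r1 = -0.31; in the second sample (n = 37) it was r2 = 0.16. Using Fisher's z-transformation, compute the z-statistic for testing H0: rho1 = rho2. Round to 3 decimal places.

z1 = atanh(-0.31) = -0.320545,  z2 = atanh(0.16) = 0.161387
SE = √(1/(n1−3) + 1/(n2−3)) = √(1/10 + 1/34) = √(0.1000000 + 0.0294118) = √0.1294118 = 0.359739
z = (z1 − z2)/SE = (-0.320545 − 0.161387) / 0.359739 = -0.481932 / 0.359739 = -1.340

-1.340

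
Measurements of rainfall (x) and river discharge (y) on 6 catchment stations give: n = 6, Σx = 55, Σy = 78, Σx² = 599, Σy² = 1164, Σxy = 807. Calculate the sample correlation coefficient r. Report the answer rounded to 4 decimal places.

0.7714

S_xy = nΣxy − ΣxΣy = 6·807 − 55·78 = 4842 − 4290 = 552
S_xx = nΣx² − (Σx)² = 6·599 − 55² = 3594 − 3025 = 569
S_yy = nΣy² − (Σy)² = 6·1164 − 78² = 6984 − 6084 = 900
r = S_xy / √(S_xx·S_yy) = 552 / √(569·900) = 552 / √512100 = 552 / 715.6116 = 0.7714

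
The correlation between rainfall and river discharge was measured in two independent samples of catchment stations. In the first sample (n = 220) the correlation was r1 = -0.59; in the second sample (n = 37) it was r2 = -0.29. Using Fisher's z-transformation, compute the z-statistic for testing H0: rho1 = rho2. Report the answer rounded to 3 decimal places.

z1 = atanh(-0.59) = -0.677666,  z2 = atanh(-0.29) = -0.298566
SE = √(1/(n1−3) + 1/(n2−3)) = √(1/217 + 1/34) = √(0.0046083 + 0.0294118) = √0.0340201 = 0.184445
z = (z1 − z2)/SE = (-0.677666 − (-0.298566)) / 0.184445 = -0.379100 / 0.184445 = -2.055

-2.055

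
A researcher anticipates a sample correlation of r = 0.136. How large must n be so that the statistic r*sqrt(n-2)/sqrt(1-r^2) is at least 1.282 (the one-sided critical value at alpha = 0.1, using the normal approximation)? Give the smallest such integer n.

r√(n−2)/√(1−r²) ≥ 1.282  ⇔  n−2 ≥ (1.282)²·(1−r²)/r²
(1−r²)/r² = (1−0.018496)/0.018496 = 53.0657
n ≥ 2 + 1.643524·53.0657 = 2 + 87.2148 = 89.2148
⌈89.2148⌉ = 90

90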